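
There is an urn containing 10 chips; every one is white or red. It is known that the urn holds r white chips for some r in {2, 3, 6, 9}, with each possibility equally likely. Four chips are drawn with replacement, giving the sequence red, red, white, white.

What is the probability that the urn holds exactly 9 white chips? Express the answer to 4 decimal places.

Compute the likelihood of the observed sequence for each case: P(data | r = 2) = (8/10)(8/10)(2/10)(2/10) = 0.0256; P(data | r = 3) = (7/10)(7/10)(3/10)(3/10) = 0.0441; P(data | r = 6) = (4/10)(4/10)(6/10)(6/10) = 0.0576; P(data | r = 9) = (1/10)(1/10)(9/10)(9/10) = 0.0081.
The prior-weighted likelihoods are 1/4 · 0.0256 = 0.0064, 1/4 · 0.0441 = 0.011025, 1/4 · 0.0576 = 0.0144, 1/4 · 0.0081 = 0.002025; these sum to 0.03385.
By Bayes' rule, P(r = 9 | data) = (0.002025) / (0.03385) = 0.059823.

0.0598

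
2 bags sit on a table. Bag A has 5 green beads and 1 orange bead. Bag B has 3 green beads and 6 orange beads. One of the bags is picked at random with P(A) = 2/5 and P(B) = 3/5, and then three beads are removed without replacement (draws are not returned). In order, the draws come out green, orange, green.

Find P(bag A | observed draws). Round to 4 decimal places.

The likelihood of the observed sequence under each hypothesis: P(data | bag A) = (5/6)(1/5)(4/4) = 1/6; P(data | bag B) = (3/9)(6/8)(2/7) = 1/14.
Multiplying each by its prior: 2/5 · 1/6 = 1/15, 3/5 · 1/14 = 3/70; summing to 23/210.
Therefore the posterior P(bag A | data) = (1/15) / (23/210) = 14/23.

0.6087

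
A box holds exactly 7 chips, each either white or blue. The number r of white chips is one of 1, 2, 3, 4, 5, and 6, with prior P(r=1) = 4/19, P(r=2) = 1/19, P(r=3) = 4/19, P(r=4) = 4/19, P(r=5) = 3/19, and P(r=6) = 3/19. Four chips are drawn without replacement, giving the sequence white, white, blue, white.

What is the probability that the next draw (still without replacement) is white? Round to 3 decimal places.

Under each hypothesis, the probability of the observed sequence is: P(data | r = 1) = (1/7)(0/6) = 0; P(data | r = 2) = (2/7)(1/6)(5/5)(0/4) = 0; P(data | r = 3) = (3/7)(2/6)(4/5)(1/4) = 1/35; P(data | r = 4) = (4/7)(3/6)(3/5)(2/4) = 3/35; P(data | r = 5) = (5/7)(4/6)(2/5)(3/4) = 1/7; P(data | r = 6) = (6/7)(5/6)(1/5)(4/4) = 1/7.
Weighting by the prior gives 4/19 · 0 = 0, 1/19 · 0 = 0, 4/19 · 1/35 = 4/665, 4/19 · 3/35 = 12/665, 3/19 · 1/7 = 3/133, 3/19 · 1/7 = 3/133; summing to 46/665.
Dividing through by the total gives posterior P(r = 1 | data) = 0, P(r = 2 | data) = 0, P(r = 3 | data) = 2/23, P(r = 4 | data) = 6/23, P(r = 5 | data) = 15/46, P(r = 6 | data) = 15/46.
So P(white next | data) = Σ P(white next | H) P(H | data) = (0)(2/23) + (1/3)(6/23) + (2/3)(15/46) + (1)(15/46) = 29/46.

0.630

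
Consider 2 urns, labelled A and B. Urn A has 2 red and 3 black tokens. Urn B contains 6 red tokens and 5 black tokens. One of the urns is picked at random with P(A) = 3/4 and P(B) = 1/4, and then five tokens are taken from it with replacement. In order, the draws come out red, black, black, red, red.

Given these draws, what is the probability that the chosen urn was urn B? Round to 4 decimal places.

Compute the likelihood of the observed sequence for each case: P(data | urn A) = (2/5)(3/5)(3/5)(2/5)(2/5) = 0.02304; P(data | urn B) = (6/11)(5/11)(5/11)(6/11)(6/11) = 0.03353.
Multiplying each by its prior: 3/4 · 0.02304 = 0.01728, 1/4 · 0.03353 = 0.0083824; these sum to 0.025662.
By Bayes' rule, P(urn B | data) = (0.0083824) / (0.025662) = 0.32664.

0.3266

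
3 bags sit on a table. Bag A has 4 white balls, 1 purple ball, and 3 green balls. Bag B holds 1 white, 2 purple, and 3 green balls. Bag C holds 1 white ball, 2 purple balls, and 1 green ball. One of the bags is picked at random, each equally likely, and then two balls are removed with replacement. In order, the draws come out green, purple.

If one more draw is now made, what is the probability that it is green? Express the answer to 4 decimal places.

0.3904

Compute the likelihood of the observed sequence for each case: P(data | bag A) = (3/8)(1/8) = 3/64; P(data | bag B) = (3/6)(2/6) = 1/6; P(data | bag C) = (1/4)(2/4) = 1/8.
Weighting by the prior gives 1/3 · 3/64 = 1/64, 1/3 · 1/6 = 1/18, 1/3 · 1/8 = 1/24; with total 65/576.
Normalising, the posterior is P(bag A | data) = 9/65, P(bag B | data) = 32/65, P(bag C | data) = 24/65.
The predictive probability is P(green next | data) = (3/8)(9/65) + (1/2)(32/65) + (1/4)(24/65) = 203/520.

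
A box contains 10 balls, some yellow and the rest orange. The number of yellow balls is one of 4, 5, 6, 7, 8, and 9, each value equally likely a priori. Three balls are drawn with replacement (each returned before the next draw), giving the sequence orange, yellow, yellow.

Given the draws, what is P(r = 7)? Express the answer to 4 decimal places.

For each hypothesis, P(data | H) works out to: P(data | r = 4) = (6/10)(4/10)(4/10) = 0.096; P(data | r = 5) = (5/10)(5/10)(5/10) = 0.125; P(data | r = 6) = (4/10)(6/10)(6/10) = 0.144; P(data | r = 7) = (3/10)(7/10)(7/10) = 0.147; P(data | r = 8) = (2/10)(8/10)(8/10) = 0.128; P(data | r = 9) = (1/10)(9/10)(9/10) = 0.081.
The prior-weighted likelihoods are 1/6 · 0.096 = 0.016, 1/6 · 0.125 = 0.020833, 1/6 · 0.144 = 0.024, 1/6 · 0.147 = 0.0245, 1/6 · 0.128 = 0.021333, 1/6 · 0.081 = 0.0135; these sum to 0.12017.
So P(r = 7 | data) = (0.0245) / (0.12017) = 0.20388.

0.2039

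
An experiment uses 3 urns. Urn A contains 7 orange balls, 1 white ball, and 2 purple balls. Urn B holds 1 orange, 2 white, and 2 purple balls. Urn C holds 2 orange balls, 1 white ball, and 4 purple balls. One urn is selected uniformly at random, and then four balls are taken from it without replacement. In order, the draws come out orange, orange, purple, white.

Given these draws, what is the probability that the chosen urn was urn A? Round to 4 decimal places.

Under each hypothesis, the probability of the observed sequence is: P(data | urn A) = (7/10)(6/9)(2/8)(1/7) = 0.016667; P(data | urn B) = (1/5)(0/4) = 0; P(data | urn C) = (2/7)(1/6)(4/5)(1/4) = 0.0095238.
The prior-weighted likelihoods are 1/3 · 0.016667 = 0.0055556, 1/3 · 0 = 0, 1/3 · 0.0095238 = 0.0031746; these sum to 0.0087302.
Therefore the posterior P(urn A | data) = (0.0055556) / (0.0087302) = 0.63636.

0.6364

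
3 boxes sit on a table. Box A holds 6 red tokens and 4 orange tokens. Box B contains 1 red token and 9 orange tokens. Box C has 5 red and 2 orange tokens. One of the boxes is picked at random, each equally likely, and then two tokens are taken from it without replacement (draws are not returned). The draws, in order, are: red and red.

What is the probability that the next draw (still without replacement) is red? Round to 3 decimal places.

0.559

Under each hypothesis, the probability of the observed sequence is: P(data | box A) = (6/10)(5/9) = 1/3; P(data | box B) = (1/10)(0/9) = 0; P(data | box C) = (5/7)(4/6) = 10/21.
Weighting by the prior gives 1/3 · 1/3 = 1/9, 1/3 · 0 = 0, 1/3 · 10/21 = 10/63; summing to 17/63.
Dividing through by the total gives posterior P(box A | data) = 7/17, P(box B | data) = 0, P(box C | data) = 10/17.
The predictive probability is P(red next | data) = (1/2)(7/17) + (3/5)(10/17) = 19/34.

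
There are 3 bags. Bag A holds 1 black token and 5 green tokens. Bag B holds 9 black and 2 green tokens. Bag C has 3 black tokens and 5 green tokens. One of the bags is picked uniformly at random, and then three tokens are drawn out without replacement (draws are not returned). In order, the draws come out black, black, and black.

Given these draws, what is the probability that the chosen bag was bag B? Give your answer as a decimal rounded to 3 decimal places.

Compute the likelihood of the observed sequence for each case: P(data | bag A) = (1/6)(0/5) = 0; P(data | bag B) = (9/11)(8/10)(7/9) = 0.50909; P(data | bag C) = (3/8)(2/7)(1/6) = 0.017857.
Weighting by the prior gives 1/3 · 0 = 0, 1/3 · 0.50909 = 0.1697, 1/3 · 0.017857 = 0.0059524; these sum to 0.17565.
So P(bag B | data) = (0.1697) / (0.17565) = 0.96611.

0.966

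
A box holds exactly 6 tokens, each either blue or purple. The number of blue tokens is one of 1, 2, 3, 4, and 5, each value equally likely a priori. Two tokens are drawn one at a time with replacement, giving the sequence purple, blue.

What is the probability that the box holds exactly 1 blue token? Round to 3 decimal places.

The likelihood of the observed sequence under each hypothesis: P(data | r = 1) = (5/6)(1/6) = 5/36; P(data | r = 2) = (4/6)(2/6) = 2/9; P(data | r = 3) = (3/6)(3/6) = 1/4; P(data | r = 4) = (2/6)(4/6) = 2/9; P(data | r = 5) = (1/6)(5/6) = 5/36.
Multiplying each by its prior: 1/5 · 5/36 = 1/36, 1/5 · 2/9 = 2/45, 1/5 · 1/4 = 1/20, 1/5 · 2/9 = 2/45, 1/5 · 5/36 = 1/36; summing to 7/36.
So P(r = 1 | data) = (1/36) / (7/36) = 1/7.

0.143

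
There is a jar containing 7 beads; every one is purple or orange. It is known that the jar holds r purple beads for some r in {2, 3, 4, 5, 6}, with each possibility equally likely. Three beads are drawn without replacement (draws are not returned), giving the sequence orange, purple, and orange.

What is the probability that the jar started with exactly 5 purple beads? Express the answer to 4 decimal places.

Under each hypothesis, the probability of the observed sequence is: P(data | r = 2) = (5/7)(2/6)(4/5) = 4/21; P(data | r = 3) = (4/7)(3/6)(3/5) = 6/35; P(data | r = 4) = (3/7)(4/6)(2/5) = 4/35; P(data | r = 5) = (2/7)(5/6)(1/5) = 1/21; P(data | r = 6) = (1/7)(6/6)(0/5) = 0.
Weighting by the prior gives 1/5 · 4/21 = 4/105, 1/5 · 6/35 = 6/175, 1/5 · 4/35 = 4/175, 1/5 · 1/21 = 1/105, 1/5 · 0 = 0; these sum to 11/105.
Therefore the posterior P(r = 5 | data) = (1/105) / (11/105) = 1/11.

0.0909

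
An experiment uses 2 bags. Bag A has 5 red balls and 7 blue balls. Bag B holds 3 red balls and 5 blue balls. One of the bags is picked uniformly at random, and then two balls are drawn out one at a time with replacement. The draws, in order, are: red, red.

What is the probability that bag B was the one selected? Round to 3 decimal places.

0.448

For each hypothesis, P(data | H) works out to: P(data | bag A) = (5/12)(5/12) = 0.17361; P(data | bag B) = (3/8)(3/8) = 0.14062.
Weighting by the prior gives 1/2 · 0.17361 = 0.086806, 1/2 · 0.14062 = 0.070312; these sum to 0.15712.
Hence P(bag B | data) = (0.070312) / (0.15712) = 0.44751.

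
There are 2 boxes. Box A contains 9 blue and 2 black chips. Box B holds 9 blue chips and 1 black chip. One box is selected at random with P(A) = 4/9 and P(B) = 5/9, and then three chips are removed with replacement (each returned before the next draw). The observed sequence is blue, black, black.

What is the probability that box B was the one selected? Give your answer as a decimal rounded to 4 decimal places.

Compute the likelihood of the observed sequence for each case: P(data | box A) = (9/11)(2/11)(2/11) = 0.027047; P(data | box B) = (9/10)(1/10)(1/10) = 0.009.
Weighting by the prior gives 4/9 · 0.027047 = 0.012021, 5/9 · 0.009 = 0.005; summing to 0.017021.
Hence P(box B | data) = (0.005) / (0.017021) = 0.29375.

0.2938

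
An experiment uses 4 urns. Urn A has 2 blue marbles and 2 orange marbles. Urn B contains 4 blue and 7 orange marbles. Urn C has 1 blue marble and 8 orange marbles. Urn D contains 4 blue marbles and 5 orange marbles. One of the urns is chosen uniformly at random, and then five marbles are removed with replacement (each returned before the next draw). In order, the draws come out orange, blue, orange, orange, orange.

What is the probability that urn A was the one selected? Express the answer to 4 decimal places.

0.1543

Compute the likelihood of the observed sequence for each case: P(data | urn A) = (2/4)(2/4)(2/4)(2/4)(2/4) = 0.03125; P(data | urn B) = (7/11)(4/11)(7/11)(7/11)(7/11) = 0.059633; P(data | urn C) = (8/9)(1/9)(8/9)(8/9)(8/9) = 0.069366; P(data | urn D) = (5/9)(4/9)(5/9)(5/9)(5/9) = 0.042338.
The prior-weighted likelihoods are 1/4 · 0.03125 = 0.0078125, 1/4 · 0.059633 = 0.014908, 1/4 · 0.069366 = 0.017342, 1/4 · 0.042338 = 0.010584; these sum to 0.050647.
By Bayes' rule, P(urn A | data) = (0.0078125) / (0.050647) = 0.15425.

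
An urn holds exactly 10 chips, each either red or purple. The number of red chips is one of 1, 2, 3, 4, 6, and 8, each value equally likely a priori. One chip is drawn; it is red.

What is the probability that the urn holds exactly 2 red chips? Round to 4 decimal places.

0.0833

Under each hypothesis, the probability of this draw is: P(data | r = 1) = (1/10) = 1/10; P(data | r = 2) = (2/10) = 1/5; P(data | r = 3) = (3/10) = 3/10; P(data | r = 4) = (4/10) = 2/5; P(data | r = 6) = (6/10) = 3/5; P(data | r = 8) = (8/10) = 4/5.
The prior-weighted likelihoods are 1/6 · 1/10 = 1/60, 1/6 · 1/5 = 1/30, 1/6 · 3/10 = 1/20, 1/6 · 2/5 = 1/15, 1/6 · 3/5 = 1/10, 1/6 · 4/5 = 2/15; summing to 2/5.
By Bayes' rule, P(r = 2 | data) = (1/30) / (2/5) = 1/12.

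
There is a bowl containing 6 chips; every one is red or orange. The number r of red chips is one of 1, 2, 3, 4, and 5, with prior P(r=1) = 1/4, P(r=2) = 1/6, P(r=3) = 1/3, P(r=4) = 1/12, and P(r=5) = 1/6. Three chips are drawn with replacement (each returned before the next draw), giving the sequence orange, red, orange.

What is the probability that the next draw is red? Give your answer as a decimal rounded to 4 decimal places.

0.3913

For each hypothesis, P(data | H) works out to: P(data | r = 1) = (5/6)(1/6)(5/6) = 0.11574; P(data | r = 2) = (4/6)(2/6)(4/6) = 0.14815; P(data | r = 3) = (3/6)(3/6)(3/6) = 0.125; P(data | r = 4) = (2/6)(4/6)(2/6) = 0.074074; P(data | r = 5) = (1/6)(5/6)(1/6) = 0.023148.
The prior-weighted likelihoods are 1/4 · 0.11574 = 0.028935, 1/6 · 0.14815 = 0.024691, 1/3 · 0.125 = 0.041667, 1/12 · 0.074074 = 0.0061728, 1/6 · 0.023148 = 0.003858; these sum to 0.10532.
Dividing through by the total gives posterior P(r = 1 | data) = 0.27473, P(r = 2 | data) = 0.23443, P(r = 3 | data) = 0.3956, P(r = 4 | data) = 0.058608, P(r = 5 | data) = 0.03663.
So P(red next | data) = Σ P(red next | H) P(H | data) = (1/6)(0.27473) + (1/3)(0.23443) + (1/2)(0.3956) + (2/3)(0.058608) + (5/6)(0.03663) = 0.39133.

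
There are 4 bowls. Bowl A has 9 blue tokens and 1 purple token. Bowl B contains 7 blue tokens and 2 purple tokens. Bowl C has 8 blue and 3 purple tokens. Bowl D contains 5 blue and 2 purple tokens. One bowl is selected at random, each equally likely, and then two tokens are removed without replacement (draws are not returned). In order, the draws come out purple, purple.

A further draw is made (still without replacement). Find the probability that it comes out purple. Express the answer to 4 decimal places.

0.0466

The likelihood of the observed sequence under each hypothesis: P(data | bowl A) = (1/10)(0/9) = 0; P(data | bowl B) = (2/9)(1/8) = 0.027778; P(data | bowl C) = (3/11)(2/10) = 0.054545; P(data | bowl D) = (2/7)(1/6) = 0.047619.
Multiplying each by its prior: 1/4 · 0 = 0, 1/4 · 0.027778 = 0.0069444, 1/4 · 0.054545 = 0.013636, 1/4 · 0.047619 = 0.011905; summing to 0.032486.
Normalising, the posterior is P(bowl A | data) = 0, P(bowl B | data) = 0.21377, P(bowl C | data) = 0.41977, P(bowl D | data) = 0.36646.
Averaging over the posterior, P(purple next | data) = (0)(0.21377) + (1/9)(0.41977) + (0)(0.36646) = 0.046641.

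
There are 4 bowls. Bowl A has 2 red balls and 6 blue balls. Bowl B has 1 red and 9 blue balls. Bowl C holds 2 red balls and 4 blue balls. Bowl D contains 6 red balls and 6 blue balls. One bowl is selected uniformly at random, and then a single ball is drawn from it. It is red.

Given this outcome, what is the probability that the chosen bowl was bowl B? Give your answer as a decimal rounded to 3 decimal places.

0.085

The likelihood of this draw under each hypothesis: P(data | bowl A) = (2/8) = 1/4; P(data | bowl B) = (1/10) = 1/10; P(data | bowl C) = (2/6) = 1/3; P(data | bowl D) = (6/12) = 1/2.
Weighting by the prior gives 1/4 · 1/4 = 1/16, 1/4 · 1/10 = 1/40, 1/4 · 1/3 = 1/12, 1/4 · 1/2 = 1/8; with total 71/240.
Therefore the posterior P(bowl B | data) = (1/40) / (71/240) = 6/71.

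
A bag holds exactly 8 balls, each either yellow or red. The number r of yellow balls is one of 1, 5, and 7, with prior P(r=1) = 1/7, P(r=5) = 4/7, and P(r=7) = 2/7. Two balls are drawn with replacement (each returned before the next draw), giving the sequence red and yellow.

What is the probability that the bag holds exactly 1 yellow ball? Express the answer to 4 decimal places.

0.0864

Under each hypothesis, the probability of the observed sequence is: P(data | r = 1) = (7/8)(1/8) = 7/64; P(data | r = 5) = (3/8)(5/8) = 15/64; P(data | r = 7) = (1/8)(7/8) = 7/64.
Weighting by the prior gives 1/7 · 7/64 = 1/64, 4/7 · 15/64 = 15/112, 2/7 · 7/64 = 1/32; summing to 81/448.
So P(r = 1 | data) = (1/64) / (81/448) = 7/81.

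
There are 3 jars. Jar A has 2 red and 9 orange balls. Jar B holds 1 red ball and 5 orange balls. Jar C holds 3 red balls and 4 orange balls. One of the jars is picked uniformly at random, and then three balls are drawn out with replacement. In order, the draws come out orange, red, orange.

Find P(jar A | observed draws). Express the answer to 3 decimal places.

0.323

For each hypothesis, P(data | H) works out to: P(data | jar A) = (9/11)(2/11)(9/11) = 0.12171; P(data | jar B) = (5/6)(1/6)(5/6) = 0.11574; P(data | jar C) = (4/7)(3/7)(4/7) = 0.13994.
Weighting by the prior gives 1/3 · 0.12171 = 0.040571, 1/3 · 0.11574 = 0.03858, 1/3 · 0.13994 = 0.046647; with total 0.1258.
Therefore the posterior P(jar A | data) = (0.040571) / (0.1258) = 0.32251.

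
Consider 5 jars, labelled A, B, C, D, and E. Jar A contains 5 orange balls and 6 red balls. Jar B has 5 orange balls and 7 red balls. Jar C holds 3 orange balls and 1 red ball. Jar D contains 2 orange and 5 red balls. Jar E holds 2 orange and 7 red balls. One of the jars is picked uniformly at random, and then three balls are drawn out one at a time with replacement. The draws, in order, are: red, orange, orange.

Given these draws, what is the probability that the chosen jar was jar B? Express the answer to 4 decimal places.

0.2244

The likelihood of the observed sequence under each hypothesis: P(data | jar A) = (6/11)(5/11)(5/11) = 0.1127; P(data | jar B) = (7/12)(5/12)(5/12) = 0.10127; P(data | jar C) = (1/4)(3/4)(3/4) = 0.14062; P(data | jar D) = (5/7)(2/7)(2/7) = 0.058309; P(data | jar E) = (7/9)(2/9)(2/9) = 0.038409.
The prior-weighted likelihoods are 1/5 · 0.1127 = 0.022539, 1/5 · 0.10127 = 0.020255, 1/5 · 0.14062 = 0.028125, 1/5 · 0.058309 = 0.011662, 1/5 · 0.038409 = 0.0076818; with total 0.090263.
So P(jar B | data) = (0.020255) / (0.090263) = 0.2244.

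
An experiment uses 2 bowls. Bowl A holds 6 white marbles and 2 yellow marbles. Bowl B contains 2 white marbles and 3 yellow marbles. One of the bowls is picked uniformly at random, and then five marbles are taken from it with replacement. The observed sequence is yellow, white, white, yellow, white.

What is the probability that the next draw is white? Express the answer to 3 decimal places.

0.587

The likelihood of the observed sequence under each hypothesis: P(data | bowl A) = (2/8)(6/8)(6/8)(2/8)(6/8) = 0.026367; P(data | bowl B) = (3/5)(2/5)(2/5)(3/5)(2/5) = 0.02304.
Weighting by the prior gives 1/2 · 0.026367 = 0.013184, 1/2 · 0.02304 = 0.01152; with total 0.024704.
The posterior is then P(bowl A | data) = 0.53367, P(bowl B | data) = 0.46633.
Averaging over the posterior, P(white next | data) = (3/4)(0.53367) + (2/5)(0.46633) = 0.58678.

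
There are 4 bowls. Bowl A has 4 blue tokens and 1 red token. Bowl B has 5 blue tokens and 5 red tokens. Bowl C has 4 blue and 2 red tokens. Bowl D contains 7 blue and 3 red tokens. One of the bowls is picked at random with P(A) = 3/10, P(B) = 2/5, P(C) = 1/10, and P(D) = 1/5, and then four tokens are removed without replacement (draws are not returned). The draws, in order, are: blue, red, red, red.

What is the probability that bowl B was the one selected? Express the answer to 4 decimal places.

0.9346

For each hypothesis, P(data | H) works out to: P(data | bowl A) = (4/5)(1/4)(0/3) = 0; P(data | bowl B) = (5/10)(5/9)(4/8)(3/7) = 0.059524; P(data | bowl C) = (4/6)(2/5)(1/4)(0/3) = 0; P(data | bowl D) = (7/10)(3/9)(2/8)(1/7) = 0.0083333.
The prior-weighted likelihoods are 3/10 · 0 = 0, 2/5 · 0.059524 = 0.02381, 1/10 · 0 = 0, 1/5 · 0.0083333 = 0.0016667; summing to 0.025476.
Therefore the posterior P(bowl B | data) = (0.02381) / (0.025476) = 0.93458.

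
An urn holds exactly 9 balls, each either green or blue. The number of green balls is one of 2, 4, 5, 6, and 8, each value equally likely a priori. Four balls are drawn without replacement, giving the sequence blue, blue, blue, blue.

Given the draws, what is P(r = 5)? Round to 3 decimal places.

0.024

For each hypothesis, P(data | H) works out to: P(data | r = 2) = (7/9)(6/8)(5/7)(4/6) = 5/18; P(data | r = 4) = (5/9)(4/8)(3/7)(2/6) = 5/126; P(data | r = 5) = (4/9)(3/8)(2/7)(1/6) = 1/126; P(data | r = 6) = (3/9)(2/8)(1/7)(0/6) = 0; P(data | r = 8) = (1/9)(0/8) = 0.
Weighting by the prior gives 1/5 · 5/18 = 1/18, 1/5 · 5/126 = 1/126, 1/5 · 1/126 = 1/630, 1/5 · 0 = 0, 1/5 · 0 = 0; summing to 41/630.
So P(r = 5 | data) = (1/630) / (41/630) = 1/41.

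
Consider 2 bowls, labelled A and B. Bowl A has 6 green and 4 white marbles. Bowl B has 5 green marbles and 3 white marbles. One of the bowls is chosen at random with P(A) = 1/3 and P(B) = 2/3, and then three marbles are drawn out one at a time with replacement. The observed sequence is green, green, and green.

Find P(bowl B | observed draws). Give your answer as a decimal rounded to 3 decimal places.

0.693

The likelihood of the observed sequence under each hypothesis: P(data | bowl A) = (6/10)(6/10)(6/10) = 0.216; P(data | bowl B) = (5/8)(5/8)(5/8) = 0.24414.
Multiplying each by its prior: 1/3 · 0.216 = 0.072, 2/3 · 0.24414 = 0.16276; these sum to 0.23476.
Therefore the posterior P(bowl B | data) = (0.16276) / (0.23476) = 0.6933.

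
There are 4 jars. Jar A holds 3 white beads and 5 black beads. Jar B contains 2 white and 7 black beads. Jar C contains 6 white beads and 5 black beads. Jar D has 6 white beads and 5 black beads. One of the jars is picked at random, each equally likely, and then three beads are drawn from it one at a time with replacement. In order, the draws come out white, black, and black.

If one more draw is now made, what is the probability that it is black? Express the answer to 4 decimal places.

0.5897

For each hypothesis, P(data | H) works out to: P(data | jar A) = (3/8)(5/8)(5/8) = 0.14648; P(data | jar B) = (2/9)(7/9)(7/9) = 0.13443; P(data | jar C) = (6/11)(5/11)(5/11) = 0.1127; P(data | jar D) = (6/11)(5/11)(5/11) = 0.1127.
Multiplying each by its prior: 1/4 · 0.14648 = 0.036621, 1/4 · 0.13443 = 0.033608, 1/4 · 0.1127 = 0.028174, 1/4 · 0.1127 = 0.028174; summing to 0.12658.
Normalising, the posterior is P(jar A | data) = 0.28932, P(jar B | data) = 0.26551, P(jar C | data) = 0.22259, P(jar D | data) = 0.22259.
Averaging over the posterior, P(black next | data) = (5/8)(0.28932) + (7/9)(0.26551) + (5/11)(0.22259) + (5/11)(0.22259) = 0.58968.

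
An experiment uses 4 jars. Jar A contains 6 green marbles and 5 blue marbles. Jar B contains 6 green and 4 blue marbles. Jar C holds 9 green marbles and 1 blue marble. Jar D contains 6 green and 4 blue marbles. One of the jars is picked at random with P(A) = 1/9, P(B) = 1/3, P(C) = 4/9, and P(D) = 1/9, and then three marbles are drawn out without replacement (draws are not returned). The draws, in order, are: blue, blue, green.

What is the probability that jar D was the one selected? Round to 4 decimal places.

The likelihood of the observed sequence under each hypothesis: P(data | jar A) = (5/11)(4/10)(6/9) = 0.12121; P(data | jar B) = (4/10)(3/9)(6/8) = 0.1; P(data | jar C) = (1/10)(0/9) = 0; P(data | jar D) = (4/10)(3/9)(6/8) = 0.1.
Weighting by the prior gives 1/9 · 0.12121 = 0.013468, 1/3 · 0.1 = 0.033333, 4/9 · 0 = 0, 1/9 · 0.1 = 0.011111; with total 0.057912.
Hence P(jar D | data) = (0.011111) / (0.057912) = 0.19186.

0.1919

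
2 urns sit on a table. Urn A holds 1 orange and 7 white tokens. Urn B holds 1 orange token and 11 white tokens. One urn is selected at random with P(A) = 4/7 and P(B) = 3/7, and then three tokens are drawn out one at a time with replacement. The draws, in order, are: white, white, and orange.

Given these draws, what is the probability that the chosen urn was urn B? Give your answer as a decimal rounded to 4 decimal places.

The likelihood of the observed sequence under each hypothesis: P(data | urn A) = (7/8)(7/8)(1/8) = 0.095703; P(data | urn B) = (11/12)(11/12)(1/12) = 0.070023.
Weighting by the prior gives 4/7 · 0.095703 = 0.054688, 3/7 · 0.070023 = 0.03001; with total 0.084697.
Hence P(urn B | data) = (0.03001) / (0.084697) = 0.35432.

0.3543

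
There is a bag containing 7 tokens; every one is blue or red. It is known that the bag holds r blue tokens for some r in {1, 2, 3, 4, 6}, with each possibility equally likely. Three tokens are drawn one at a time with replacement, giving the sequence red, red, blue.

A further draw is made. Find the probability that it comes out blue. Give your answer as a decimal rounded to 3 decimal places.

The likelihood of the observed sequence under each hypothesis: P(data | r = 1) = (6/7)(6/7)(1/7) = 0.10496; P(data | r = 2) = (5/7)(5/7)(2/7) = 0.14577; P(data | r = 3) = (4/7)(4/7)(3/7) = 0.13994; P(data | r = 4) = (3/7)(3/7)(4/7) = 0.10496; P(data | r = 6) = (1/7)(1/7)(6/7) = 0.017493.
Multiplying each by its prior: 1/5 · 0.10496 = 0.020991, 1/5 · 0.14577 = 0.029155, 1/5 · 0.13994 = 0.027988, 1/5 · 0.10496 = 0.020991, 1/5 · 0.017493 = 0.0034985; summing to 0.10262.
The posterior is then P(r = 1 | data) = 0.20455, P(r = 2 | data) = 0.28409, P(r = 3 | data) = 0.27273, P(r = 4 | data) = 0.20455, P(r = 6 | data) = 0.034091.
The predictive probability is P(blue next | data) = (1/7)(0.20455) + (2/7)(0.28409) + (3/7)(0.27273) + (4/7)(0.20455) + (6/7)(0.034091) = 0.37338.

0.373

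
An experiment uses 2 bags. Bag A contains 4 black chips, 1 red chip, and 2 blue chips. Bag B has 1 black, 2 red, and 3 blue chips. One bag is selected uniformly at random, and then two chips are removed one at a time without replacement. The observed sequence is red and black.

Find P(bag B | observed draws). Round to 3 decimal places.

The likelihood of the observed sequence under each hypothesis: P(data | bag A) = (1/7)(4/6) = 2/21; P(data | bag B) = (2/6)(1/5) = 1/15.
The prior-weighted likelihoods are 1/2 · 2/21 = 1/21, 1/2 · 1/15 = 1/30; summing to 17/210.
So P(bag B | data) = (1/30) / (17/210) = 7/17.

0.412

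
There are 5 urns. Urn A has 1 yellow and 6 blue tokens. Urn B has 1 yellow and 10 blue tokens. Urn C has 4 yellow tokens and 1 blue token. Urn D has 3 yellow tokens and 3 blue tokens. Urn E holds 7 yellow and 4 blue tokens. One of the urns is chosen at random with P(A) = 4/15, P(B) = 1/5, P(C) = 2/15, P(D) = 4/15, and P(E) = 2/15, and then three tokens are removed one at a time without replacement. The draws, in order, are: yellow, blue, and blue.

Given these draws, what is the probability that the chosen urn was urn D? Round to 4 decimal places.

For each hypothesis, P(data | H) works out to: P(data | urn A) = (1/7)(6/6)(5/5) = 0.14286; P(data | urn B) = (1/11)(10/10)(9/9) = 0.090909; P(data | urn C) = (4/5)(1/4)(0/3) = 0; P(data | urn D) = (3/6)(3/5)(2/4) = 0.15; P(data | urn E) = (7/11)(4/10)(3/9) = 0.084848.
Weighting by the prior gives 4/15 · 0.14286 = 0.038095, 1/5 · 0.090909 = 0.018182, 2/15 · 0 = 0, 4/15 · 0.15 = 0.04, 2/15 · 0.084848 = 0.011313; these sum to 0.10759.
So P(urn D | data) = (0.04) / (0.10759) = 0.37178.

0.3718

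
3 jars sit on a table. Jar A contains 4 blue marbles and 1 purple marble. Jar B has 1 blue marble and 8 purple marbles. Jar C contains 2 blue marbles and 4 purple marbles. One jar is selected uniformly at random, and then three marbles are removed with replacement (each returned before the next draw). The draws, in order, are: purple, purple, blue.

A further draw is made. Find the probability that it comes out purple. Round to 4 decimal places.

0.6837

Under each hypothesis, the probability of the observed sequence is: P(data | jar A) = (1/5)(1/5)(4/5) = 0.032; P(data | jar B) = (8/9)(8/9)(1/9) = 0.087791; P(data | jar C) = (4/6)(4/6)(2/6) = 0.14815.
Weighting by the prior gives 1/3 · 0.032 = 0.010667, 1/3 · 0.087791 = 0.029264, 1/3 · 0.14815 = 0.049383; these sum to 0.089313.
Normalising, the posterior is P(jar A | data) = 0.11943, P(jar B | data) = 0.32765, P(jar C | data) = 0.55292.
The predictive probability is P(purple next | data) = (1/5)(0.11943) + (8/9)(0.32765) + (2/3)(0.55292) = 0.68374.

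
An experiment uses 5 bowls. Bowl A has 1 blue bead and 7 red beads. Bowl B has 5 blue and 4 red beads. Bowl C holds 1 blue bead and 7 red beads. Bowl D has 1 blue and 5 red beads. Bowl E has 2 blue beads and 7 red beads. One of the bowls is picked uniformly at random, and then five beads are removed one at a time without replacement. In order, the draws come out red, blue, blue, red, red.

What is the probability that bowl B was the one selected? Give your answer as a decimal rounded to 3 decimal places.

0.533

Compute the likelihood of the observed sequence for each case: P(data | bowl A) = (7/8)(1/7)(0/6) = 0; P(data | bowl B) = (4/9)(5/8)(4/7)(3/6)(2/5) = 2/63; P(data | bowl C) = (7/8)(1/7)(0/6) = 0; P(data | bowl D) = (5/6)(1/5)(0/4) = 0; P(data | bowl E) = (7/9)(2/8)(1/7)(6/6)(5/5) = 1/36.
Multiplying each by its prior: 1/5 · 0 = 0, 1/5 · 2/63 = 2/315, 1/5 · 0 = 0, 1/5 · 0 = 0, 1/5 · 1/36 = 1/180; these sum to 1/84.
Therefore the posterior P(bowl B | data) = (2/315) / (1/84) = 8/15.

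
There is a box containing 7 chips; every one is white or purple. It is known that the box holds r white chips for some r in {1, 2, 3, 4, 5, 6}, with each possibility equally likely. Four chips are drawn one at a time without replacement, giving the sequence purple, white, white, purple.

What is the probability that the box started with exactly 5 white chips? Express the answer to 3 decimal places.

The likelihood of the observed sequence under each hypothesis: P(data | r = 1) = (6/7)(1/6)(0/5) = 0; P(data | r = 2) = (5/7)(2/6)(1/5)(4/4) = 1/21; P(data | r = 3) = (4/7)(3/6)(2/5)(3/4) = 3/35; P(data | r = 4) = (3/7)(4/6)(3/5)(2/4) = 3/35; P(data | r = 5) = (2/7)(5/6)(4/5)(1/4) = 1/21; P(data | r = 6) = (1/7)(6/6)(5/5)(0/4) = 0.
Multiplying each by its prior: 1/6 · 0 = 0, 1/6 · 1/21 = 1/126, 1/6 · 3/35 = 1/70, 1/6 · 3/35 = 1/70, 1/6 · 1/21 = 1/126, 1/6 · 0 = 0; summing to 2/45.
Therefore the posterior P(r = 5 | data) = (1/126) / (2/45) = 5/28.

0.179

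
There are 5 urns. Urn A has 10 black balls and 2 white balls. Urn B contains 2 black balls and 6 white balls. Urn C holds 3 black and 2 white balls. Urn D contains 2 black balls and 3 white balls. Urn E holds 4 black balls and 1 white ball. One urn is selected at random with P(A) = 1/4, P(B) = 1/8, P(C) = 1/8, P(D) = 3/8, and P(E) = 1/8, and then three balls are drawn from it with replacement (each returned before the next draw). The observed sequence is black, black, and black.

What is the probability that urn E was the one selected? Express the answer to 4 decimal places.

Under each hypothesis, the probability of the observed sequence is: P(data | urn A) = (10/12)(10/12)(10/12) = 0.5787; P(data | urn B) = (2/8)(2/8)(2/8) = 0.015625; P(data | urn C) = (3/5)(3/5)(3/5) = 0.216; P(data | urn D) = (2/5)(2/5)(2/5) = 0.064; P(data | urn E) = (4/5)(4/5)(4/5) = 0.512.
Weighting by the prior gives 1/4 · 0.5787 = 0.14468, 1/8 · 0.015625 = 0.0019531, 1/8 · 0.216 = 0.027, 3/8 · 0.064 = 0.024, 1/8 · 0.512 = 0.064; these sum to 0.26163.
By Bayes' rule, P(urn E | data) = (0.064) / (0.26163) = 0.24462.

0.2446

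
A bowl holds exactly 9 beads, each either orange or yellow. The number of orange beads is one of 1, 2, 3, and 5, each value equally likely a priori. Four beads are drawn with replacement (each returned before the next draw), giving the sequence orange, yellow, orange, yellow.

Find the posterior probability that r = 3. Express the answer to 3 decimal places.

0.329

Under each hypothesis, the probability of the observed sequence is: P(data | r = 1) = (1/9)(8/9)(1/9)(8/9) = 0.0097546; P(data | r = 2) = (2/9)(7/9)(2/9)(7/9) = 0.029873; P(data | r = 3) = (3/9)(6/9)(3/9)(6/9) = 0.049383; P(data | r = 5) = (5/9)(4/9)(5/9)(4/9) = 0.060966.
The prior-weighted likelihoods are 1/4 · 0.0097546 = 0.0024387, 1/4 · 0.029873 = 0.0074684, 1/4 · 0.049383 = 0.012346, 1/4 · 0.060966 = 0.015242; summing to 0.037494.
Therefore the posterior P(r = 3 | data) = (0.012346) / (0.037494) = 0.32927.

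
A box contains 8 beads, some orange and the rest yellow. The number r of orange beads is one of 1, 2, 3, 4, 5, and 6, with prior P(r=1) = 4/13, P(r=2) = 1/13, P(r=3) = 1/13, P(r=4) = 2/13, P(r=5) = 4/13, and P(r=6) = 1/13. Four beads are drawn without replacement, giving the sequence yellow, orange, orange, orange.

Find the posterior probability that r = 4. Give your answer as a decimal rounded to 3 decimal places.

0.162

For each hypothesis, P(data | H) works out to: P(data | r = 1) = (7/8)(1/7)(0/6) = 0; P(data | r = 2) = (6/8)(2/7)(1/6)(0/5) = 0; P(data | r = 3) = (5/8)(3/7)(2/6)(1/5) = 0.017857; P(data | r = 4) = (4/8)(4/7)(3/6)(2/5) = 0.057143; P(data | r = 5) = (3/8)(5/7)(4/6)(3/5) = 0.10714; P(data | r = 6) = (2/8)(6/7)(5/6)(4/5) = 0.14286.
The prior-weighted likelihoods are 4/13 · 0 = 0, 1/13 · 0 = 0, 1/13 · 0.017857 = 0.0013736, 2/13 · 0.057143 = 0.0087912, 4/13 · 0.10714 = 0.032967, 1/13 · 0.14286 = 0.010989; with total 0.054121.
Therefore the posterior P(r = 4 | data) = (0.0087912) / (0.054121) = 0.16244.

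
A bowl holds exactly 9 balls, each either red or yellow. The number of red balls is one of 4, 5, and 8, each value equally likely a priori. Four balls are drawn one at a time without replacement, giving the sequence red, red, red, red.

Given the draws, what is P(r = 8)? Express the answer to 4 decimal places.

For each hypothesis, P(data | H) works out to: P(data | r = 4) = (4/9)(3/8)(2/7)(1/6) = 1/126; P(data | r = 5) = (5/9)(4/8)(3/7)(2/6) = 5/126; P(data | r = 8) = (8/9)(7/8)(6/7)(5/6) = 5/9.
The prior-weighted likelihoods are 1/3 · 1/126 = 1/378, 1/3 · 5/126 = 5/378, 1/3 · 5/9 = 5/27; with total 38/189.
Therefore the posterior P(r = 8 | data) = (5/27) / (38/189) = 35/38.

0.9211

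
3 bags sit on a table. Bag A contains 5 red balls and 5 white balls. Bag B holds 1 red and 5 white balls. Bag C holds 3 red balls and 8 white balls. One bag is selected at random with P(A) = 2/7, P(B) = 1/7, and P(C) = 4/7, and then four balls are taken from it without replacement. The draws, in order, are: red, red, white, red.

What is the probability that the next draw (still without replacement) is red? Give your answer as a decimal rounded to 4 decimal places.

For each hypothesis, P(data | H) works out to: P(data | bag A) = (5/10)(4/9)(5/8)(3/7) = 0.059524; P(data | bag B) = (1/6)(0/5) = 0; P(data | bag C) = (3/11)(2/10)(8/9)(1/8) = 0.0060606.
Multiplying each by its prior: 2/7 · 0.059524 = 0.017007, 1/7 · 0 = 0, 4/7 · 0.0060606 = 0.0034632; with total 0.02047.
Dividing through by the total gives posterior P(bag A | data) = 0.83082, P(bag B | data) = 0, P(bag C | data) = 0.16918.
So P(red next | data) = Σ P(red next | H) P(H | data) = (1/3)(0.83082) + (0)(0.16918) = 0.27694.

0.2769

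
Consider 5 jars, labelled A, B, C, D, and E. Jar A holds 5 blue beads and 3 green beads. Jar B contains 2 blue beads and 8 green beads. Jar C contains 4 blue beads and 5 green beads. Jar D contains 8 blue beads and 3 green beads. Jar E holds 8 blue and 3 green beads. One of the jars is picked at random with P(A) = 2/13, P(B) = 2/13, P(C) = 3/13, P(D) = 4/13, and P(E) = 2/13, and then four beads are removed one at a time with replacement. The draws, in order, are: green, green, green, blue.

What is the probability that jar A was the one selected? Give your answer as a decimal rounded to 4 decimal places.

0.1121

The likelihood of the observed sequence under each hypothesis: P(data | jar A) = (3/8)(3/8)(3/8)(5/8) = 0.032959; P(data | jar B) = (8/10)(8/10)(8/10)(2/10) = 0.1024; P(data | jar C) = (5/9)(5/9)(5/9)(4/9) = 0.076208; P(data | jar D) = (3/11)(3/11)(3/11)(8/11) = 0.014753; P(data | jar E) = (3/11)(3/11)(3/11)(8/11) = 0.014753.
The prior-weighted likelihoods are 2/13 · 0.032959 = 0.0050706, 2/13 · 0.1024 = 0.015754, 3/13 · 0.076208 = 0.017586, 4/13 · 0.014753 = 0.0045394, 2/13 · 0.014753 = 0.0022697; these sum to 0.04522.
Hence P(jar A | data) = (0.0050706) / (0.04522) = 0.11213.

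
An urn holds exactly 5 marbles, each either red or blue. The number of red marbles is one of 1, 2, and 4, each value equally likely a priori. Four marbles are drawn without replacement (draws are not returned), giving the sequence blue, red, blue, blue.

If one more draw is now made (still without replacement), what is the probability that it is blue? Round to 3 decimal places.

The likelihood of the observed sequence under each hypothesis: P(data | r = 1) = (4/5)(1/4)(3/3)(2/2) = 1/5; P(data | r = 2) = (3/5)(2/4)(2/3)(1/2) = 1/10; P(data | r = 4) = (1/5)(4/4)(0/3) = 0.
The prior-weighted likelihoods are 1/3 · 1/5 = 1/15, 1/3 · 1/10 = 1/30, 1/3 · 0 = 0; summing to 1/10.
The posterior is then P(r = 1 | data) = 2/3, P(r = 2 | data) = 1/3, P(r = 4 | data) = 0.
So P(blue next | data) = Σ P(blue next | H) P(H | data) = (1)(2/3) + (0)(1/3) = 2/3.

0.667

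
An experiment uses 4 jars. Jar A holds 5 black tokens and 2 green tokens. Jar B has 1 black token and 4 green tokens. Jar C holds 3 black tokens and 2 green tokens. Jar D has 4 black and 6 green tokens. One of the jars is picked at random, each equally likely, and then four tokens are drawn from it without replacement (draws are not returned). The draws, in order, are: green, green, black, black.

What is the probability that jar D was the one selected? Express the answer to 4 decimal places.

0.3261

Under each hypothesis, the probability of the observed sequence is: P(data | jar A) = (2/7)(1/6)(5/5)(4/4) = 1/21; P(data | jar B) = (4/5)(3/4)(1/3)(0/2) = 0; P(data | jar C) = (2/5)(1/4)(3/3)(2/2) = 1/10; P(data | jar D) = (6/10)(5/9)(4/8)(3/7) = 1/14.
Multiplying each by its prior: 1/4 · 1/21 = 1/84, 1/4 · 0 = 0, 1/4 · 1/10 = 1/40, 1/4 · 1/14 = 1/56; summing to 23/420.
By Bayes' rule, P(jar D | data) = (1/56) / (23/420) = 15/46.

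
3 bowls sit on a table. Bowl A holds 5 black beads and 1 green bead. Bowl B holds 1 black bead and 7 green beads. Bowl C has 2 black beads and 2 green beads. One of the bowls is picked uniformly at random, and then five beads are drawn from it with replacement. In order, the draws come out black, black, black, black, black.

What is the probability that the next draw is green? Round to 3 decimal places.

0.191

The likelihood of the observed sequence under each hypothesis: P(data | bowl A) = (5/6)(5/6)(5/6)(5/6)(5/6) = 0.40188; P(data | bowl B) = (1/8)(1/8)(1/8)(1/8)(1/8) = 3.0518e-05; P(data | bowl C) = (2/4)(2/4)(2/4)(2/4)(2/4) = 0.03125.
Weighting by the prior gives 1/3 · 0.40188 = 0.13396, 1/3 · 3.0518e-05 = 1.0173e-05, 1/3 · 0.03125 = 0.010417; summing to 0.14439.
Dividing through by the total gives posterior P(bowl A | data) = 0.92778, P(bowl B | data) = 7.0454e-05, P(bowl C | data) = 0.072145.
So P(green next | data) = Σ P(green next | H) P(H | data) = (1/6)(0.92778) + (7/8)(7.0454e-05) + (1/2)(0.072145) = 0.19076.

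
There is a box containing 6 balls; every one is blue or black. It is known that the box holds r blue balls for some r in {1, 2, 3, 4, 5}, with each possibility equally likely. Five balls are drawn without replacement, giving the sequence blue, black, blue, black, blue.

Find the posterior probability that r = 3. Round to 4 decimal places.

Under each hypothesis, the probability of the observed sequence is: P(data | r = 1) = (1/6)(5/5)(0/4) = 0; P(data | r = 2) = (2/6)(4/5)(1/4)(3/3)(0/2) = 0; P(data | r = 3) = (3/6)(3/5)(2/4)(2/3)(1/2) = 1/20; P(data | r = 4) = (4/6)(2/5)(3/4)(1/3)(2/2) = 1/15; P(data | r = 5) = (5/6)(1/5)(4/4)(0/3) = 0.
Multiplying each by its prior: 1/5 · 0 = 0, 1/5 · 0 = 0, 1/5 · 1/20 = 1/100, 1/5 · 1/15 = 1/75, 1/5 · 0 = 0; with total 7/300.
Hence P(r = 3 | data) = (1/100) / (7/300) = 3/7.

0.4286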